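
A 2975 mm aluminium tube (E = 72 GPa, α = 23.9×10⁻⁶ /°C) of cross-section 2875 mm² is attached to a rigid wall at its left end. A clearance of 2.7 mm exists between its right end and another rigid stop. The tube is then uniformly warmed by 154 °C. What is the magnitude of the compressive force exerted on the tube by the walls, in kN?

P ≈ 574 kN

Free thermal elongation = αΔT L = 23.9×10⁻⁶ × 154 × 2975 = 10.95 mm.
This exceeds the 2.7 mm gap, so the wall pushes back. The portion of expansion that must be recovered elastically is δ_free − gap = 10.95 − 2.7 = 8.25 mm.
So σ = E(δ_free − g)/L = 72×10³ × 8.25/2975 = 199.7 MPa.
P = σA = 199.7 × 2875 = 574 kN.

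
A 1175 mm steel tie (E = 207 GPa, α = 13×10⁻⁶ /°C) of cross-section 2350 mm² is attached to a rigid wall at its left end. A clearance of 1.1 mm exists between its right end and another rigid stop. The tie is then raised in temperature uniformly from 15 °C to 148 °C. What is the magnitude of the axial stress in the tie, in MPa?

Free thermal elongation = αΔT L = 13×10⁻⁶ × 133 × 1175 = 2.032 mm.
The gap closes (δ_free > 1.1 mm) and the wall then resists a further 2.032 − 1.1 = 0.9316 mm of expansion.
So σ = E(δ_free − g)/L = 207×10³ × 0.9316/1175 = 164.1 MPa.

σ ≈ 164 MPa (compressive)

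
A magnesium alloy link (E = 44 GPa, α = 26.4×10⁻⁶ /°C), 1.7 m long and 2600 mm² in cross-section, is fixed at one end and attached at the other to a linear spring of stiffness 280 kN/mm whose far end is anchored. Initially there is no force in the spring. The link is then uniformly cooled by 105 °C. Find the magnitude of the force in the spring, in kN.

If the spring were absent the link would shorten by αΔT L = 26.4×10⁻⁶ × 105 × 1700 = 4.712 mm.
Let P be the tensile force in the spring. The link extends elastically by PL/(AE) and the spring stretches by P/k; together these equal δ_free.
P [ L/(AE) + 1/k ] = δ_free → P [ 1700/(2600×44×10³) + 1/(280×10³) ] = 4.712.
P = 4.712 / 1.843×10⁻⁵ = 255700 N.

P ≈ 256 kN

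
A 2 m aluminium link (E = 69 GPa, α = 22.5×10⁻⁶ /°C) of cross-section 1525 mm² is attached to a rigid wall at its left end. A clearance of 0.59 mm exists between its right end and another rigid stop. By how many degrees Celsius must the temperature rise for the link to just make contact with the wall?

Contact occurs when the free expansion equals the gap: αΔT L = 0.59 mm.
So ΔT = g/(αL) = 0.59/(22.5×10⁻⁶ × 2000) = 13.11 °C.

ΔT ≈ 13.1 °C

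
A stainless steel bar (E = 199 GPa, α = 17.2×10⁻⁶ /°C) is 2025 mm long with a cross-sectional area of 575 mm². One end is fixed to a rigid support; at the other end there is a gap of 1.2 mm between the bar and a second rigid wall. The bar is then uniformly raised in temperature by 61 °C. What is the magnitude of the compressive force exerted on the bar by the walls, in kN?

Unrestrained expansion: δ_free = αΔT L = 17.2×10⁻⁶ × 61 × 2025 = 2.125 mm.
After closing the 1.2 mm clearance, 2.125 − 1.2 = 0.9246 mm of expansion remains to be suppressed by the wall.
So σ = E(δ_free − g)/L = 199×10³ × 0.9246/2025 = 90.86 MPa.
Force on the wall = σA = 90.86 × 575 mm² = 52.25 kN.

P ≈ 52.2 kN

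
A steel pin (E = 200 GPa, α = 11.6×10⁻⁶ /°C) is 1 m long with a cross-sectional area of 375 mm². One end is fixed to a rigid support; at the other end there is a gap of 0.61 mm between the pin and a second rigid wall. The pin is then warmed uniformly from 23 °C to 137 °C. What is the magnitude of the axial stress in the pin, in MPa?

Free thermal elongation = αΔT L = 11.6×10⁻⁶ × 114 × 1000 = 1.322 mm.
After closing the 0.61 mm clearance, 1.322 − 0.61 = 0.7124 mm of expansion remains to be suppressed by the wall.
So σ = E(δ_free − g)/L = 200×10³ × 0.7124/1000 = 142.5 MPa.

σ ≈ 142 MPa (compressive)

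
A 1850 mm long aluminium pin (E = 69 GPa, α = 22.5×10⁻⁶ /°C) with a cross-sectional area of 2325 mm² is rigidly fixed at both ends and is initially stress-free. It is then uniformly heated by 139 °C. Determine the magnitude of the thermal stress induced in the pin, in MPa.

The supports are rigid, so the total axial strain is zero. The restrained thermal strain is ε = αΔT = 22.5×10⁻⁶ × 139 = 3127.5×10⁻⁶.
Hence σ = E·αΔT = 69×10³ × 3127.5×10⁻⁶ = 215.8 MPa, compressive.

σ ≈ 216 MPa (compressive)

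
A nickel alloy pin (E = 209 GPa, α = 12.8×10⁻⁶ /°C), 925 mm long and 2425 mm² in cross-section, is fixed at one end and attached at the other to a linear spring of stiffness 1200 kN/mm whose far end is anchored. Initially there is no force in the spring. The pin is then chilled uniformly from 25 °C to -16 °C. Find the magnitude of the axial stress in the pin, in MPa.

σ ≈ 75.3 MPa (tensile)

If the spring were absent the pin would shorten by αΔT L = 12.8×10⁻⁶ × 41 × 925 = 0.4854 mm.
Let P be the tensile force in the spring. The pin extends elastically by PL/(AE) and the spring stretches by P/k; together these equal δ_free.
So P = δ_free / [L/(AE) + 1/k] = 0.4854 / [ 925/(2425×209×10³) + 1/(1200×10³) ].
P = 0.4854 / 2.658×10⁻⁶ = 182600 N.
σ = P/A = 182600/2425 = 75.3 MPa.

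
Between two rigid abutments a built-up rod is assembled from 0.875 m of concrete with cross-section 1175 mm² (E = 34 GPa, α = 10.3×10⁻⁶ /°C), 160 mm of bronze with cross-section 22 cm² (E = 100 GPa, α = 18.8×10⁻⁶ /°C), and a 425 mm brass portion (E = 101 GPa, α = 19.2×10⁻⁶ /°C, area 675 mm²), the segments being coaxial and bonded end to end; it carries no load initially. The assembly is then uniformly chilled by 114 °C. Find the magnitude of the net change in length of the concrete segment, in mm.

|ΔL| ≈ 0.718 mm

With the walls removed the bar would change length by δ_free = Σ αᵢΔT Lᵢ = 10.3×10⁻⁶×114×875 + 18.8×10⁻⁶×114×160 + 19.2×10⁻⁶×114×425 = 2.301 mm.
Since the ends are fixed, an axial force P builds up, equal in every segment, with P · Σ Lᵢ/(AᵢEᵢ) = δ_free.
The series flexibility is Σ Lᵢ/(AᵢEᵢ) = 875/(1175×34×10³) + 160/(2200×100×10³) + 425/(675×101×10³) = 2.886×10⁻⁵ mm/N.
P = 2.301 / 2.886×10⁻⁵ = 79710 N = 79.71 kN, tensile.
For the concrete segment, free thermal change = 10.3×10⁻⁶×114×875 = 1.027 mm and elastic change from P = 79710×875/(1175×34×10³) = 1.746 mm; these oppose, so the net change is 0.718 mm (segment lengthens).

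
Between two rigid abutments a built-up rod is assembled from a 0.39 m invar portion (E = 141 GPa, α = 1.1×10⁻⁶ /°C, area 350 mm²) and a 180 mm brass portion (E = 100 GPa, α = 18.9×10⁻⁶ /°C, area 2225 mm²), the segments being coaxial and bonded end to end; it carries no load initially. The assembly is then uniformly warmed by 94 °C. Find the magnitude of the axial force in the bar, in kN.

P ≈ 41.3 kN (compressive)

Free thermal expansion of the whole bar: Σ αᵢΔT Lᵢ = 1.1×10⁻⁶×94×390 + 18.9×10⁻⁶×94×180 = 0.3601 mm.
The walls prevent any net length change, so an axial force P (same in every segment) develops. Compatibility: P · Σ Lᵢ/(AᵢEᵢ) = δ_free.
The series flexibility is Σ Lᵢ/(AᵢEᵢ) = 390/(350×141×10³) + 180/(2225×100×10³) = 8.712×10⁻⁶ mm/N.
Hence P = δ_free / Σ(L/AE) = 0.3601/8.712×10⁻⁶ = 41.34 kN (compressive).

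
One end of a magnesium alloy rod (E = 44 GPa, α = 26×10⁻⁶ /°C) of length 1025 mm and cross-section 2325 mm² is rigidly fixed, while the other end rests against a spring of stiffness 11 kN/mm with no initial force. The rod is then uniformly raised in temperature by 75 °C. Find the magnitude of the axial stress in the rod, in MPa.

The unrestrained thermal change is αΔT L = 26×10⁻⁶ × 75 × 1025 = 1.999 mm.
Let P be the compressive force at the spring. The rod shortens elastically by PL/(AE) and the spring compresses by P/k; together these equal δ_free.
So P = δ_free / [L/(AE) + 1/k] = 1.999 / [ 1025/(2325×44×10³) + 1/(11×10³) ].
P = 1.999 / 0.0001009 = 19800 N.
σ = P/A = 19800/2325 = 8.518 MPa.

σ ≈ 8.52 MPa (compressive)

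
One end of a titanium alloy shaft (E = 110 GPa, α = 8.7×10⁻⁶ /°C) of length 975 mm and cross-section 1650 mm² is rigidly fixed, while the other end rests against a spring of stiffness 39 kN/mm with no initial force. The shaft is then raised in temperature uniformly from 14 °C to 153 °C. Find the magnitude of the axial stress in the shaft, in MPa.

If the spring were absent the shaft would lengthen by αΔT L = 8.7×10⁻⁶ × 139 × 975 = 1.179 mm.
Let P be the compressive force at the spring. The shaft shortens elastically by PL/(AE) and the spring compresses by P/k; together these equal δ_free.
So P = δ_free / [L/(AE) + 1/k] = 1.179 / [ 975/(1650×110×10³) + 1/(39×10³) ].
P = 1.179 / 3.101×10⁻⁵ = 38020 N.
σ = P/A = 38020/1650 = 23.04 MPa.

σ ≈ 23 MPa (compressive)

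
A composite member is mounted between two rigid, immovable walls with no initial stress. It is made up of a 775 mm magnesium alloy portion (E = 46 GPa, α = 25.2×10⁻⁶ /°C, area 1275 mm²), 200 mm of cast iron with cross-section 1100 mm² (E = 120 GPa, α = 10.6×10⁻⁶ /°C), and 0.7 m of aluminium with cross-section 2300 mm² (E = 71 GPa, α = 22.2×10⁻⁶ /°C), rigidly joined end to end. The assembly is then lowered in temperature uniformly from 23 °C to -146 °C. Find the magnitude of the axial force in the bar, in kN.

P ≈ 331 kN (tensile)

Free thermal contraction of the whole bar: Σ αᵢΔT Lᵢ = 25.2×10⁻⁶×169×775 + 10.6×10⁻⁶×169×200 + 22.2×10⁻⁶×169×700 = 6.285 mm.
The rigid supports impose zero overall length change; the single axial force P common to all segments must satisfy P Σ Lᵢ/(AᵢEᵢ) = δ_free.
The series flexibility is Σ Lᵢ/(AᵢEᵢ) = 775/(1275×46×10³) + 200/(1100×120×10³) + 700/(2300×71×10³) = 1.902×10⁻⁵ mm/N.
P = 6.285 / 1.902×10⁻⁵ = 330500 N = 330.5 kN, tensile.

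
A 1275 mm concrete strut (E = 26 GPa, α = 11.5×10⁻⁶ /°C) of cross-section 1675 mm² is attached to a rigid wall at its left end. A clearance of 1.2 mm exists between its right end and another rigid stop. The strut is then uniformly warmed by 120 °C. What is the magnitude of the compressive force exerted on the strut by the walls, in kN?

Unrestrained expansion: δ_free = αΔT L = 11.5×10⁻⁶ × 120 × 1275 = 1.759 mm.
This exceeds the 1.2 mm gap, so the wall pushes back. The portion of expansion that must be recovered elastically is δ_free − gap = 1.759 − 1.2 = 0.5595 mm.
So σ = E(δ_free − g)/L = 26×10³ × 0.5595/1275 = 11.41 MPa.
P = σA = 11.41 × 1675 = 19.11 kN.

P ≈ 19.1 kN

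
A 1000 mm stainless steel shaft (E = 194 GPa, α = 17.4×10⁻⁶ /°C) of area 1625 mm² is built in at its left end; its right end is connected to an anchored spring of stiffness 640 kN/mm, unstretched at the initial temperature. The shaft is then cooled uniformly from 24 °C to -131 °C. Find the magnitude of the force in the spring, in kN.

The unrestrained thermal change is αΔT L = 17.4×10⁻⁶ × 155 × 1000 = 2.697 mm.
With a force P in the spring, the elastic change of the shaft is PL/(AE) and that of the spring is P/k; compatibility requires their sum to equal δ_free.
So P = δ_free / [L/(AE) + 1/k] = 2.697 / [ 1000/(1625×194×10³) + 1/(640×10³) ].
P = 2.697 / 4.735×10⁻⁶ = 569600 N.

P ≈ 570 kN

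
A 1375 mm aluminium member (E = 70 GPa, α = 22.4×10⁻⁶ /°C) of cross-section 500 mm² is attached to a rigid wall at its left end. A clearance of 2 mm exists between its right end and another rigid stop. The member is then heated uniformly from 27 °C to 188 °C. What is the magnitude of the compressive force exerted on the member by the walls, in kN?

Unrestrained expansion: δ_free = αΔT L = 22.4×10⁻⁶ × 161 × 1375 = 4.959 mm.
After closing the 2 mm clearance, 4.959 − 2 = 2.959 mm of expansion remains to be suppressed by the wall.
So σ = E(δ_free − g)/L = 70×10³ × 2.959/1375 = 150.6 MPa.
P = σA = 150.6 × 500 = 75.31 kN.

P ≈ 75.3 kN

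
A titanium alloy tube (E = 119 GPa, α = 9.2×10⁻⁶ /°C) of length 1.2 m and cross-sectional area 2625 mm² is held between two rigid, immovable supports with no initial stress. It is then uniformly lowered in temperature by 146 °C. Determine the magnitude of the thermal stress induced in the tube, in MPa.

The supports are rigid, so the total axial strain is zero. The restrained thermal strain is ε = αΔT = 9.2×10⁻⁶ × 146 = 1343.2×10⁻⁶.
Hence σ = E·αΔT = 119×10³ × 1343.2×10⁻⁶ = 159.8 MPa, tensile.

σ ≈ 160 MPa (tensile)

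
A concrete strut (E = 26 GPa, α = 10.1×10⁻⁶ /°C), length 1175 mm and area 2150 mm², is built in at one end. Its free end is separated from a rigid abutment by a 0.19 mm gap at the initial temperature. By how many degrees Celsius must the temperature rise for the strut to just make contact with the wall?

ΔT ≈ 16 °C

Contact occurs when the free expansion equals the gap: αΔT L = 0.19 mm.
ΔT = 0.19 / (10.1×10⁻⁶ × 1175) = 16.01 °C.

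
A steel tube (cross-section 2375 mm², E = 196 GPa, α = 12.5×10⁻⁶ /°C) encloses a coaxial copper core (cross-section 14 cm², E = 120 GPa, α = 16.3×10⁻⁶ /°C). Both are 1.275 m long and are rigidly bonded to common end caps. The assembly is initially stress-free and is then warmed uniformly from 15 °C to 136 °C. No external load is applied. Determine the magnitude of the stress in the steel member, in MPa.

Both members must finish at the same length. With the larger α, the copper tends to over-expand; the plates restrain it, putting the copper in compression and the steel in tension. With no external load the two internal forces are equal and opposite, magnitude P.
Equating the net (thermal + elastic) strains gives |α₁ − α₂|·ΔT = P·[1/(A₁E₁) + 1/(A₂E₂)].
|α₁ − α₂|·ΔT = 3.8×10⁻⁶ × 121 = 0.0004598.
1/(A₁E₁) + 1/(A₂E₂) = 1/(2375×196×10³) + 1/(1400×120×10³) = 8.101×10⁻⁹ N⁻¹.
P = 0.0004598 / 8.101×10⁻⁹ = 56760 N = 56.76 kN.
σ_{steel} = P/A₁ = 56760/2375 = 23.9 MPa, tensile.

σ ≈ 23.9 MPa (tensile)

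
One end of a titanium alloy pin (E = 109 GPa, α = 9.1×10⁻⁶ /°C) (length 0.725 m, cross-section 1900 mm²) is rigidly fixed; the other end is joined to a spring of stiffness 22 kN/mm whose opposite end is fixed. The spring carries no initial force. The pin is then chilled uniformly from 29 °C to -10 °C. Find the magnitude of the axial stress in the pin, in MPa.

The unrestrained thermal change is αΔT L = 9.1×10⁻⁶ × 39 × 725 = 0.2573 mm.
With a force P in the spring, the elastic change of the pin is PL/(AE) and that of the spring is P/k; compatibility requires their sum to equal δ_free.
P [ L/(AE) + 1/k ] = δ_free → P [ 725/(1900×109×10³) + 1/(22×10³) ] = 0.2573.
P = 0.2573 / 4.896×10⁻⁵ = 5256 N.
σ = P/A = 5256/1900 = 2.766 MPa.

σ ≈ 2.77 MPa (tensile)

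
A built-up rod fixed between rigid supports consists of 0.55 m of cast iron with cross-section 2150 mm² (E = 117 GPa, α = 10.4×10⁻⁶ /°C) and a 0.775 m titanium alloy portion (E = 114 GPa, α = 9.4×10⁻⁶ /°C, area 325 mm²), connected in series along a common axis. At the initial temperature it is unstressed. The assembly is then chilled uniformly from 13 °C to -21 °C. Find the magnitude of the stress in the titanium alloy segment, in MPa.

σ ≈ 58.9 MPa (tensile)

With the walls removed the bar would change length by δ_free = Σ αᵢΔT Lᵢ = 10.4×10⁻⁶×34×550 + 9.4×10⁻⁶×34×775 = 0.4422 mm.
The walls prevent any net length change, so an axial force P (same in every segment) develops. Compatibility: P · Σ Lᵢ/(AᵢEᵢ) = δ_free.
The series flexibility is Σ Lᵢ/(AᵢEᵢ) = 550/(2150×117×10³) + 775/(325×114×10³) = 2.31×10⁻⁵ mm/N.
So P = 0.4422 / 2.31×10⁻⁵ = 19.14 kN, tensile.
σ_{titanium alloy} = P / A = 19140 / 325 = 58.89 MPa.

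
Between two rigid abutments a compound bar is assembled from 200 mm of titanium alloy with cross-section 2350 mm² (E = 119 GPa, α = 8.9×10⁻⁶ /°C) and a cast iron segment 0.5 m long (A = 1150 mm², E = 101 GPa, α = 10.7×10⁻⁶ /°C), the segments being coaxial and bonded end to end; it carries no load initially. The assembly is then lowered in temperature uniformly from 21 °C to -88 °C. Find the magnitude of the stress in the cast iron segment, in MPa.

If the supports were absent, the total length change would be Σ αᵢΔT Lᵢ = 8.9×10⁻⁶×109×200 + 10.7×10⁻⁶×109×500 = 0.7772 mm.
Since the ends are fixed, an axial force P builds up, equal in every segment, with P · Σ Lᵢ/(AᵢEᵢ) = δ_free.
The series flexibility is Σ Lᵢ/(AᵢEᵢ) = 200/(2350×119×10³) + 500/(1150×101×10³) = 5.02×10⁻⁶ mm/N.
Hence P = δ_free / Σ(L/AE) = 0.7772/5.02×10⁻⁶ = 154.8 kN (tensile).
σ_{cast iron} = P / A = 154800 / 1150 = 134.6 MPa.

σ ≈ 135 MPa (tensile)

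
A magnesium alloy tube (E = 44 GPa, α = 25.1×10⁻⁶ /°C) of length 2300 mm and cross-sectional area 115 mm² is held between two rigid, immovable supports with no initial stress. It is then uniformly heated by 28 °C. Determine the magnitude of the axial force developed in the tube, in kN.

With zero net strain, σ = E·αΔT = 44 GPa × 25.1×10⁻⁶ × 28 = 30.92 MPa.
Axial force P = σA = 30.92 × 115 = 3556 N = 3.556 kN, compressive.

P ≈ 3.56 kN (compressive)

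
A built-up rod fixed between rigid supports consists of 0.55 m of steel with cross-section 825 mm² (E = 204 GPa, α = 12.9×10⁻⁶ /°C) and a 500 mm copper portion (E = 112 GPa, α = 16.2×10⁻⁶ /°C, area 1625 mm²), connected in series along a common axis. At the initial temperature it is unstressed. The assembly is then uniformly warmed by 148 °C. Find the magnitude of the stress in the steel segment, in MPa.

σ ≈ 453 MPa (compressive)

Free thermal expansion of the whole bar: Σ αᵢΔT Lᵢ = 12.9×10⁻⁶×148×550 + 16.2×10⁻⁶×148×500 = 2.249 mm.
Since the ends are fixed, an axial force P builds up, equal in every segment, with P · Σ Lᵢ/(AᵢEᵢ) = δ_free.
Σ Lᵢ/(AᵢEᵢ) = 550/(825×204×10³) + 500/(1625×112×10³) = 6.015×10⁻⁶ mm/N.
So P = 2.249 / 6.015×10⁻⁶ = 373.9 kN, compressive.
σ_{steel} = P / A = 373900 / 825 = 453.2 MPa.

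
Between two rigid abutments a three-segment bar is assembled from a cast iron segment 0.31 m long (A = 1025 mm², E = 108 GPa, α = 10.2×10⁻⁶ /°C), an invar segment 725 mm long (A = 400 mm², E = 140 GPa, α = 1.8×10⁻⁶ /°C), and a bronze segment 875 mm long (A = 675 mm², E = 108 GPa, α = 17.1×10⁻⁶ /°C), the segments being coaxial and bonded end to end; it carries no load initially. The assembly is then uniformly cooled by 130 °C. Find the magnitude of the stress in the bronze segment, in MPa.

σ ≈ 135 MPa (tensile)

If the supports were absent, the total length change would be Σ αᵢΔT Lᵢ = 10.2×10⁻⁶×130×310 + 1.8×10⁻⁶×130×725 + 17.1×10⁻⁶×130×875 = 2.526 mm.
Since the ends are fixed, an axial force P builds up, equal in every segment, with P · Σ Lᵢ/(AᵢEᵢ) = δ_free.
Σ Lᵢ/(AᵢEᵢ) = 310/(1025×108×10³) + 725/(400×140×10³) + 875/(675×108×10³) = 2.775×10⁻⁵ mm/N.
Hence P = δ_free / Σ(L/AE) = 2.526/2.775×10⁻⁵ = 91.02 kN (tensile).
σ_{bronze} = P / A = 91020 / 675 = 134.8 MPa.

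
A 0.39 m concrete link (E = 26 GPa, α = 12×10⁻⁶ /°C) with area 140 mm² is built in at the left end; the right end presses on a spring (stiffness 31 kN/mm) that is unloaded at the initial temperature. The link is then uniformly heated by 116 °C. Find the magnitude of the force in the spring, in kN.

The unrestrained thermal change is αΔT L = 12×10⁻⁶ × 116 × 390 = 0.5429 mm.
With a force P in the spring, the elastic change of the link is PL/(AE) and that of the spring is P/k; compatibility requires their sum to equal δ_free.
P [ L/(AE) + 1/k ] = δ_free → P [ 390/(140×26×10³) + 1/(31×10³) ] = 0.5429.
P = 0.5429 / 0.0001394 = 3894 N.

P ≈ 3.89 kN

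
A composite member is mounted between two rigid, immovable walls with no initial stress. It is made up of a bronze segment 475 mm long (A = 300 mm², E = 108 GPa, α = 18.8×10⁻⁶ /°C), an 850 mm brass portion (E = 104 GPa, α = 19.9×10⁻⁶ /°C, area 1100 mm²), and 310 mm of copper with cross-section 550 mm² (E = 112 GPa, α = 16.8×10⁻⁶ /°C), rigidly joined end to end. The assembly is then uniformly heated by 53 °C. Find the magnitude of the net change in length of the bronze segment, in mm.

If the supports were absent, the total length change would be Σ αᵢΔT Lᵢ = 18.8×10⁻⁶×53×475 + 19.9×10⁻⁶×53×850 + 16.8×10⁻⁶×53×310 = 1.646 mm.
The walls prevent any net length change, so an axial force P (same in every segment) develops. Compatibility: P · Σ Lᵢ/(AᵢEᵢ) = δ_free.
The series flexibility is Σ Lᵢ/(AᵢEᵢ) = 475/(300×108×10³) + 850/(1100×104×10³) + 310/(550×112×10³) = 2.712×10⁻⁵ mm/N.
So P = 1.646 / 2.712×10⁻⁵ = 60.68 kN, compressive.
For the bronze segment, free thermal change = 18.8×10⁻⁶×53×475 = 0.4733 mm and elastic change from P = 60680×475/(300×108×10³) = 0.8896 mm; these oppose, so the net change is 0.416 mm (segment shortens).

|ΔL| ≈ 0.416 mm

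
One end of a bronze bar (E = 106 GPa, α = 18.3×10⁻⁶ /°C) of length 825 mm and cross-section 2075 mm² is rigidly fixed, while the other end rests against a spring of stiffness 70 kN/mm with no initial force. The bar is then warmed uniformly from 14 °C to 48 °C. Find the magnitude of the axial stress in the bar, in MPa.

σ ≈ 13.7 MPa (compressive)

Free thermal expansion: δ_free = αΔT L = 18.3×10⁻⁶ × 34 × 825 = 0.5133 mm.
Let P be the compressive force at the spring. The bar shortens elastically by PL/(AE) and the spring compresses by P/k; together these equal δ_free.
So P = δ_free / [L/(AE) + 1/k] = 0.5133 / [ 825/(2075×106×10³) + 1/(70×10³) ].
P = 0.5133 / 1.804×10⁻⁵ = 28460 N.
σ = P/A = 28460/2075 = 13.72 MPa.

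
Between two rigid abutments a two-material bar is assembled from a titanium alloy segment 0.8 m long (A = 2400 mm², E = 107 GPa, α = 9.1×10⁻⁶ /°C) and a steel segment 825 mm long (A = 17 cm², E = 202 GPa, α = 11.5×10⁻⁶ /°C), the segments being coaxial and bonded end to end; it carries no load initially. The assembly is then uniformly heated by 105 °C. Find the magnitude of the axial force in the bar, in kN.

P ≈ 319 kN (compressive)

With the walls removed the bar would change length by δ_free = Σ αᵢΔT Lᵢ = 9.1×10⁻⁶×105×800 + 11.5×10⁻⁶×105×825 = 1.761 mm.
Since the ends are fixed, an axial force P builds up, equal in every segment, with P · Σ Lᵢ/(AᵢEᵢ) = δ_free.
Σ Lᵢ/(AᵢEᵢ) = 800/(2400×107×10³) + 825/(1700×202×10³) = 5.518×10⁻⁶ mm/N.
Hence P = δ_free / Σ(L/AE) = 1.761/5.518×10⁻⁶ = 319.1 kN (compressive).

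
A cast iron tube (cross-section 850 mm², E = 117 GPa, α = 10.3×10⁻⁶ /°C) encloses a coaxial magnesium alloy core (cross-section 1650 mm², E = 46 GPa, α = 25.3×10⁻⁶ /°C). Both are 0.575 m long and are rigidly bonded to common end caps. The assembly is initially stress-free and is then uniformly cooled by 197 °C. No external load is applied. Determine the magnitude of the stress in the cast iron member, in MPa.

σ ≈ 150 MPa (compressive)

The magnesium alloy has the larger α, so on cooling it would change length more than the cast iron if both were free. The rigid plates force a common final length, so the magnesium alloy is put into tension and the cast iron into compression, with equal and opposite forces P (no external load).
Setting the final lengths equal and cancelling L: (α₁ − α₂)ΔT = P/(A₁E₁) + P/(A₂E₂).
|α₁ − α₂|·ΔT = 15×10⁻⁶ × 197 = 0.002955.
1/(A₁E₁) + 1/(A₂E₂) = 1/(850×117×10³) + 1/(1650×46×10³) = 2.323×10⁻⁸ N⁻¹.
So P = 0.002955 / 2.323×10⁻⁸ = 127.2 kN.
σ_{cast iron} = P/A₁ = 127200/850 = 149.7 MPa, compressive.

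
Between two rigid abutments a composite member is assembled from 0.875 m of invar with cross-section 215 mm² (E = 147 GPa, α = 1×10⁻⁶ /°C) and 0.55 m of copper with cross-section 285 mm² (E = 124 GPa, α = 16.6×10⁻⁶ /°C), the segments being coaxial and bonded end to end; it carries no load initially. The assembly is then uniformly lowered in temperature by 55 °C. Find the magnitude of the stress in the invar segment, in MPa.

σ ≈ 59.2 MPa (tensile)

Free thermal contraction of the whole bar: Σ αᵢΔT Lᵢ = 1×10⁻⁶×55×875 + 16.6×10⁻⁶×55×550 = 0.5503 mm.
Since the ends are fixed, an axial force P builds up, equal in every segment, with P · Σ Lᵢ/(AᵢEᵢ) = δ_free.
Σ Lᵢ/(AᵢEᵢ) = 875/(215×147×10³) + 550/(285×124×10³) = 4.325×10⁻⁵ mm/N.
So P = 0.5503 / 4.325×10⁻⁵ = 12.72 kN, tensile.
σ_{invar} = P / A = 12720 / 215 = 59.18 MPa.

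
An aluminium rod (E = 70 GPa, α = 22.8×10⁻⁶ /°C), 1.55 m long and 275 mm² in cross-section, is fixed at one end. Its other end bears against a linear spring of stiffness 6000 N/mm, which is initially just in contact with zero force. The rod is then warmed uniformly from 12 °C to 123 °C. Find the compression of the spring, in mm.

δ ≈ 2.64 mm

If the spring were absent the rod would lengthen by αΔT L = 22.8×10⁻⁶ × 111 × 1550 = 3.923 mm.
Let P be the compressive force at the spring. The rod shortens elastically by PL/(AE) and the spring compresses by P/k; together these equal δ_free.
So P = δ_free / [L/(AE) + 1/k] = 3.923 / [ 1550/(275×70×10³) + 1/(6000) ].
P = 3.923 / 0.0002472 = 15870 N.
Spring compression = P/k = 15870/(6000) = 2.645 mm.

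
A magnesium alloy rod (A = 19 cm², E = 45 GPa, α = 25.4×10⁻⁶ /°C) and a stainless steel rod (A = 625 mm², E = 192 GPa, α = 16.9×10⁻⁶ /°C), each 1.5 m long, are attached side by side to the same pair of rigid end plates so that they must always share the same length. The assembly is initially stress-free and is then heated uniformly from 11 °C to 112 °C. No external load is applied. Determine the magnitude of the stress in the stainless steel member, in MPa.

The magnesium alloy has the larger α, so on heating it would change length more than the stainless steel if both were free. The rigid plates force a common final length, so the magnesium alloy is put into compression and the stainless steel into tension, with equal and opposite forces P (no external load).
Setting the final lengths equal and cancelling L: (α₁ − α₂)ΔT = P/(A₁E₁) + P/(A₂E₂).
|α₁ − α₂|·ΔT = 8.5×10⁻⁶ × 101 = 0.0008585.
1/(A₁E₁) + 1/(A₂E₂) = 1/(1900×45×10³) + 1/(625×192×10³) = 2.003×10⁻⁸ N⁻¹.
So P = 0.0008585 / 2.003×10⁻⁸ = 42.86 kN.
σ_{stainless steel} = P/A₂ = 42860/625 = 68.58 MPa, tensile.

σ ≈ 68.6 MPa (tensile)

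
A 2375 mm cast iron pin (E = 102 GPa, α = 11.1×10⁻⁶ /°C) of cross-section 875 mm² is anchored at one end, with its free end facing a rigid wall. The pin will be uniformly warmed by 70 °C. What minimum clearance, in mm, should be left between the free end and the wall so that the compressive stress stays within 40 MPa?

g ≈ 0.914 mm

Free expansion if unrestrained: δ_free = αΔT L = 11.1×10⁻⁶ × 70 × 2375 = 1.845 mm.
A stress of 40 MPa corresponds to the wall pushing the pin back by σL/E = 40×2375/(102×10³) = 0.9314 mm.
So the gap has to take up the difference, g_min = δ_free − σL/E = 1.845 − 0.9314 = 0.914 mm.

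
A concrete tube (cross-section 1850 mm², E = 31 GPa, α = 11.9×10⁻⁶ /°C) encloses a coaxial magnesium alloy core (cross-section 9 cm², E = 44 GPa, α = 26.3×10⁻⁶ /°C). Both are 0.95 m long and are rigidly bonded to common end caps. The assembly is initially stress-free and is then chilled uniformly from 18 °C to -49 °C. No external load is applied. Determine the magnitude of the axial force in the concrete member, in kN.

Both members must finish at the same length. With the larger α, the magnesium alloy tends to over-contract; the plates restrain it, putting the magnesium alloy in tension and the concrete in compression. With no external load the two internal forces are equal and opposite, magnitude P.
Setting the final lengths equal and cancelling L: (α₁ − α₂)ΔT = P/(A₁E₁) + P/(A₂E₂).
|α₁ − α₂|·ΔT = 14.4×10⁻⁶ × 67 = 0.0009648.
1/(A₁E₁) + 1/(A₂E₂) = 1/(1850×31×10³) + 1/(900×44×10³) = 4.269×10⁻⁸ N⁻¹.
So P = 0.0009648 / 4.269×10⁻⁸ = 22.6 kN.

P ≈ 22.6 kN (compressive in the concrete)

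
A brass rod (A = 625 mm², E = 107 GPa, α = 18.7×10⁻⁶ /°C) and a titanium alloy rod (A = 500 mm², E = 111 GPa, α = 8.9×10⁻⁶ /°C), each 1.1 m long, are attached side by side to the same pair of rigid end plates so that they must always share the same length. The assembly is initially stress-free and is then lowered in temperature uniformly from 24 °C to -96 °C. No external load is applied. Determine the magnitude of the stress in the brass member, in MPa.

Both members must finish at the same length. With the larger α, the brass tends to over-contract; the plates restrain it, putting the brass in tension and the titanium alloy in compression. With no external load the two internal forces are equal and opposite, magnitude P.
Equating the net (thermal + elastic) strains gives |α₁ − α₂|·ΔT = P·[1/(A₁E₁) + 1/(A₂E₂)].
|α₁ − α₂|·ΔT = 9.8×10⁻⁶ × 120 = 0.001176.
1/(A₁E₁) + 1/(A₂E₂) = 1/(625×107×10³) + 1/(500×111×10³) = 3.297×10⁻⁸ N⁻¹.
P = 0.001176 / 3.297×10⁻⁸ = 35670 N = 35.67 kN.
σ_{brass} = P/A₁ = 35670/625 = 57.07 MPa, tensile.

σ ≈ 57.1 MPa (tensile)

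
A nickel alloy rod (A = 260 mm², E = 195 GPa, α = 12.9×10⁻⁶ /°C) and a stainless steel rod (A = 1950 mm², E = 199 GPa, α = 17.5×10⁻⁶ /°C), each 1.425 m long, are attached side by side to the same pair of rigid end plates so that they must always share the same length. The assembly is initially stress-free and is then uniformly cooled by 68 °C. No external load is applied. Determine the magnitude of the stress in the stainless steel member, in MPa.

The stainless steel has the larger α, so on cooling it would change length more than the nickel alloy if both were free. The rigid plates force a common final length, so the stainless steel is put into tension and the nickel alloy into compression, with equal and opposite forces P (no external load).
Compatibility of the two members (thermal + elastic change equal): (α₁ − α₂)ΔT = P·[1/(A₁E₁) + 1/(A₂E₂)].
|α₁ − α₂|·ΔT = 4.6×10⁻⁶ × 68 = 0.0003128.
1/(A₁E₁) + 1/(A₂E₂) = 1/(260×195×10³) + 1/(1950×199×10³) = 2.23×10⁻⁸ N⁻¹.
So P = 0.0003128 / 2.23×10⁻⁸ = 14.03 kN.
σ_{stainless steel} = P/A₂ = 14030/1950 = 7.193 MPa, tensile.

σ ≈ 7.19 MPa (tensile)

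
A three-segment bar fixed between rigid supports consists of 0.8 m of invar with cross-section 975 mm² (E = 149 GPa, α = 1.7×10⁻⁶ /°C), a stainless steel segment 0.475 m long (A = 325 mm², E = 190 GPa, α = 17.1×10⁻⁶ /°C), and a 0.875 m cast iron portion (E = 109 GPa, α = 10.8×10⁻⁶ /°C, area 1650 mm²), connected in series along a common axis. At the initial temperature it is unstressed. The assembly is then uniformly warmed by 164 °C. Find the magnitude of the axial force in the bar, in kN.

P ≈ 172 kN (compressive)

Free thermal expansion of the whole bar: Σ αᵢΔT Lᵢ = 1.7×10⁻⁶×164×800 + 17.1×10⁻⁶×164×475 + 10.8×10⁻⁶×164×875 = 3.105 mm.
Since the ends are fixed, an axial force P builds up, equal in every segment, with P · Σ Lᵢ/(AᵢEᵢ) = δ_free.
The series flexibility is Σ Lᵢ/(AᵢEᵢ) = 800/(975×149×10³) + 475/(325×190×10³) + 875/(1650×109×10³) = 1.806×10⁻⁵ mm/N.
P = 3.105 / 1.806×10⁻⁵ = 171900 N = 171.9 kN, compressive.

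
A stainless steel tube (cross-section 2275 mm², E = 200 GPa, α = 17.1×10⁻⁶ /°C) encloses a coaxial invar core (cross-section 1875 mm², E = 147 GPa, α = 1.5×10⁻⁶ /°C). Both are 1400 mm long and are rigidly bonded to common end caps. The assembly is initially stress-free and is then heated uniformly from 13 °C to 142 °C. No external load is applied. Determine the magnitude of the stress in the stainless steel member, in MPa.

Both members must finish at the same length. With the larger α, the stainless steel tends to over-expand; the plates restrain it, putting the stainless steel in compression and the invar in tension. With no external load the two internal forces are equal and opposite, magnitude P.
Equating the net (thermal + elastic) strains gives |α₁ − α₂|·ΔT = P·[1/(A₁E₁) + 1/(A₂E₂)].
|α₁ − α₂|·ΔT = 15.6×10⁻⁶ × 129 = 0.002012.
1/(A₁E₁) + 1/(A₂E₂) = 1/(2275×200×10³) + 1/(1875×147×10³) = 5.826×10⁻⁹ N⁻¹.
P = 0.002012 / 5.826×10⁻⁹ = 345400 N = 345.4 kN.
σ_{stainless steel} = P/A₁ = 345400/2275 = 151.8 MPa, compressive.

σ ≈ 152 MPa (compressive)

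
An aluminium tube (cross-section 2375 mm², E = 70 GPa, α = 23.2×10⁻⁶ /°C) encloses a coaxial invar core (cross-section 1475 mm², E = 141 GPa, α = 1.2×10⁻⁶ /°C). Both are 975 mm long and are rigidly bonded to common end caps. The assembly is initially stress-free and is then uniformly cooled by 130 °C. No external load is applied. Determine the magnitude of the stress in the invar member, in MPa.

Both members must finish at the same length. With the larger α, the aluminium tends to over-contract; the plates restrain it, putting the aluminium in tension and the invar in compression. With no external load the two internal forces are equal and opposite, magnitude P.
Compatibility of the two members (thermal + elastic change equal): (α₁ − α₂)ΔT = P·[1/(A₁E₁) + 1/(A₂E₂)].
|α₁ − α₂|·ΔT = 22×10⁻⁶ × 130 = 0.00286.
1/(A₁E₁) + 1/(A₂E₂) = 1/(2375×70×10³) + 1/(1475×141×10³) = 1.082×10⁻⁸ N⁻¹.
P = 0.00286 / 1.082×10⁻⁸ = 264200 N = 264.2 kN.
σ_{invar} = P/A₂ = 264200/1475 = 179.1 MPa, compressive.

σ ≈ 179 MPa (compressive)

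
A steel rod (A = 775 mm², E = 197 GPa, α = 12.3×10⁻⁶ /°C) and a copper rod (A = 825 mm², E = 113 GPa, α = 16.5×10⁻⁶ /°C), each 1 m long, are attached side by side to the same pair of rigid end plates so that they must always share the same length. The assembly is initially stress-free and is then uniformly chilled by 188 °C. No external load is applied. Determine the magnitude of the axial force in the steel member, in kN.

P ≈ 45.7 kN (compressive in the steel)

Equilibrium of a rigid end plate with no external load gives equal and opposite internal forces ±P in the two members. Since α_{copper} > α_{steel}, cooling drives the copper into tension and the steel into compression.
Setting the final lengths equal and cancelling L: (α₁ − α₂)ΔT = P/(A₁E₁) + P/(A₂E₂).
|α₁ − α₂|·ΔT = 4.2×10⁻⁶ × 188 = 0.0007896.
1/(A₁E₁) + 1/(A₂E₂) = 1/(775×197×10³) + 1/(825×113×10³) = 1.728×10⁻⁸ N⁻¹.
So P = 0.0007896 / 1.728×10⁻⁸ = 45.7 kN.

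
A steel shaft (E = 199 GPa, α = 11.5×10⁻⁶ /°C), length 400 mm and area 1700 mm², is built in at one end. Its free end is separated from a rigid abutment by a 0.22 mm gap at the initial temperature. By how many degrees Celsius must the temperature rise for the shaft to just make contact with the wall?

Contact occurs when the free expansion equals the gap: αΔT L = 0.22 mm.
ΔT = 0.22 / (11.5×10⁻⁶ × 400) = 47.83 °C.

ΔT ≈ 47.8 °C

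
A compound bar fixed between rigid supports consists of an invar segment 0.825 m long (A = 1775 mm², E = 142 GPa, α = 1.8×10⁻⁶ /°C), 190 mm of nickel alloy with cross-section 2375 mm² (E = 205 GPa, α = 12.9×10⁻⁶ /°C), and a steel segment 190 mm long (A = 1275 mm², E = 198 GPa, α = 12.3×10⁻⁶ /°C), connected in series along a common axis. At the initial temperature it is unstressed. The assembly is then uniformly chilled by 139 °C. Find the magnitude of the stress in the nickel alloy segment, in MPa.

σ ≈ 83.1 MPa (tensile)

Free thermal contraction of the whole bar: Σ αᵢΔT Lᵢ = 1.8×10⁻⁶×139×825 + 12.9×10⁻⁶×139×190 + 12.3×10⁻⁶×139×190 = 0.8719 mm.
The rigid supports impose zero overall length change; the single axial force P common to all segments must satisfy P Σ Lᵢ/(AᵢEᵢ) = δ_free.
Σ Lᵢ/(AᵢEᵢ) = 825/(1775×142×10³) + 190/(2375×205×10³) + 190/(1275×198×10³) = 4.416×10⁻⁶ mm/N.
Hence P = δ_free / Σ(L/AE) = 0.8719/4.416×10⁻⁶ = 197.5 kN (tensile).
σ_{nickel alloy} = P / A = 197500 / 2375 = 83.14 MPa.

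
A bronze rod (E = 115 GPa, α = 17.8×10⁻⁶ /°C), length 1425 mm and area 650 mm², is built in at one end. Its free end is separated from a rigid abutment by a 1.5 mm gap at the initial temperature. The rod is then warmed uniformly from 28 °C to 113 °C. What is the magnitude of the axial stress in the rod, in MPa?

σ ≈ 52.9 MPa (compressive)

Free thermal elongation = αΔT L = 17.8×10⁻⁶ × 85 × 1425 = 2.156 mm.
After closing the 1.5 mm clearance, 2.156 − 1.5 = 0.656 mm of expansion remains to be suppressed by the wall.
Compatibility: PL/(AE) = 0.656 mm, so σ = P/A = E × (0.656/1425) = 52.94 MPa.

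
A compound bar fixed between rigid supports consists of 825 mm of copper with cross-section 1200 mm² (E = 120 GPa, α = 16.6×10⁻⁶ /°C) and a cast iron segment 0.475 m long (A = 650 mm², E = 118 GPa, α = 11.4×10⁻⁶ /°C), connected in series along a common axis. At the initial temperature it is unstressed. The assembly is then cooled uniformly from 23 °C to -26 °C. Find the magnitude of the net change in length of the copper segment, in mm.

With the walls removed the bar would change length by δ_free = Σ αᵢΔT Lᵢ = 16.6×10⁻⁶×49×825 + 11.4×10⁻⁶×49×475 = 0.9364 mm.
The rigid supports impose zero overall length change; the single axial force P common to all segments must satisfy P Σ Lᵢ/(AᵢEᵢ) = δ_free.
Σ Lᵢ/(AᵢEᵢ) = 825/(1200×120×10³) + 475/(650×118×10³) = 1.192×10⁻⁵ mm/N.
P = 0.9364 / 1.192×10⁻⁵ = 78540 N = 78.54 kN, tensile.
For the copper segment, free thermal change = 16.6×10⁻⁶×49×825 = 0.6711 mm and elastic change from P = 78540×825/(1200×120×10³) = 0.45 mm; these oppose, so the net change is 0.221 mm (segment shortens).

|ΔL| ≈ 0.221 mm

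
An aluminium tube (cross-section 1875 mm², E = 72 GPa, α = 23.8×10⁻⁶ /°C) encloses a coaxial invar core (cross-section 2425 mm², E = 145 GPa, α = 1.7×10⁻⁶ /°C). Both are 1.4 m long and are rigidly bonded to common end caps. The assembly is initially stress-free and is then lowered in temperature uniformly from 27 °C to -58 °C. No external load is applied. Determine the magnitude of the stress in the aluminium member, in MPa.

Equilibrium of a rigid end plate with no external load gives equal and opposite internal forces ±P in the two members. Since α_{aluminium} > α_{invar}, cooling drives the aluminium into tension and the invar into compression.
Equating the net (thermal + elastic) strains gives |α₁ − α₂|·ΔT = P·[1/(A₁E₁) + 1/(A₂E₂)].
|α₁ − α₂|·ΔT = 22.1×10⁻⁶ × 85 = 0.001879.
1/(A₁E₁) + 1/(A₂E₂) = 1/(1875×72×10³) + 1/(2425×145×10³) = 1.025×10⁻⁸ N⁻¹.
P = 0.001879 / 1.025×10⁻⁸ = 183200 N = 183.2 kN.
σ_{aluminium} = P/A₁ = 183200/1875 = 97.73 MPa, tensile.

σ ≈ 97.7 MPa (tensile)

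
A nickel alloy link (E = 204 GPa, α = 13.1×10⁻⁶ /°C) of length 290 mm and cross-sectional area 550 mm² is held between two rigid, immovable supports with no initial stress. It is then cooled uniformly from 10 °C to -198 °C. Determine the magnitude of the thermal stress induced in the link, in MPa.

σ ≈ 556 MPa (tensile)

Because both ends are immovable the net strain is zero, and the suppressed thermal strain is αΔT = 13.1×10⁻⁶ × 208 = 2724.8×10⁻⁶.
σ = EαΔT = 204×10³ × 13.1×10⁻⁶ × 208 = 555.9 MPa (tensile; the link is trying to contract).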